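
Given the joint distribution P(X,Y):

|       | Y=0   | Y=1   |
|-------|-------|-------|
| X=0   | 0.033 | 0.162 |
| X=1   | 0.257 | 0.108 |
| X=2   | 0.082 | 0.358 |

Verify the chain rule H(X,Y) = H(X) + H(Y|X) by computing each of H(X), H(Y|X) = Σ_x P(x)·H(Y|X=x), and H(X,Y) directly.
H(X) = 1.5118 bits, H(Y|X) = 0.7530 bits, H(X,Y) = 2.2648 bits

Marginal of X (row sums):
  P(X=0) = 0.033 + 0.162 = 0.195
  P(X=1) = 0.257 + 0.108 = 0.365
  P(X=2) = 0.082 + 0.358 = 0.440
H(X) = -[0.195·log₂(0.195) + 0.365·log₂(0.365) + 0.440·log₂(0.440)]
  = 0.45990 + 0.53072 + 0.52115 = 1.5118 bits

H(Y|X) = Σ_x P(x)·H(Y|X=x):
  X=0: P(X=0) = 0.195, P(Y|X=0) = (11/65, 54/65) → H(Y|X=0) = 0.65594
  X=1: P(X=1) = 0.365, P(Y|X=1) = (257/365, 108/365) → H(Y|X=1) = 0.87621
  X=2: P(X=2) = 0.440, P(Y|X=2) = (41/220, 179/220) → H(Y|X=2) = 0.69380
H(Y|X) = 0.195·0.65594 + 0.365·0.87621 + 0.440·0.69380 = 0.7530 bits

H(X,Y) = -Σ_{x,y} P(x,y) log₂ P(x,y). Per-cell terms -P(x,y)·log₂P(x,y):
  X=0: 0.16241, 0.42540
  X=1: 0.50376, 0.34678
  X=2: 0.29588, 0.53054
Sum of the 6 terms: H(X,Y) = 2.2648 bits

Chain rule check:
  H(X) + H(Y|X) = 1.5118 + 0.7530 = 2.2648 bits
  H(X,Y) = 2.2648 bits
✓ Chain rule verified.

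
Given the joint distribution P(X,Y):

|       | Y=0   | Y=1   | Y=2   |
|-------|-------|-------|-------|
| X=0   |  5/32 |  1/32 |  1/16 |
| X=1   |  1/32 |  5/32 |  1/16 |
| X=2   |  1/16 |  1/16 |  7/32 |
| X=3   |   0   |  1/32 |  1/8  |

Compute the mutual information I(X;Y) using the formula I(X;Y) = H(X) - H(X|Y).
0.3148 bits

I(X;Y) = H(X) - H(X|Y)

Marginal of X (row sums):
  P(X=0) = 5/32 + 1/32 + 1/16 = 1/4
  P(X=1) = 1/32 + 5/32 + 1/16 = 1/4
  P(X=2) = 1/16 + 1/16 + 7/32 = 11/32
  P(X=3) = 0 + 1/32 + 1/8 = 5/32
H(X) = -[(1/4)·log₂(1/4) + (1/4)·log₂(1/4) + (11/32)·log₂(11/32) + (5/32)·log₂(5/32)]
  = 0.5000 + 0.5000 + 0.5296 + 0.4184 = 1.9480 bits

Marginal of Y (column sums):
  P(Y=0) = 5/32 + 1/32 + 1/16 + 0 = 1/4
  P(Y=1) = 1/32 + 5/32 + 1/16 + 1/32 = 9/32
  P(Y=2) = 1/16 + 1/16 + 7/32 + 1/8 = 15/32
H(X|Y) = Σ_y P(y)·H(X|Y=y):
  Y=0: P(Y=0) = 1/4, P(X|Y=0) = (5/8, 1/8, 1/4, 0) → H(X|Y=0) = 1.2988
  Y=1: P(Y=1) = 9/32, P(X|Y=1) = (1/9, 5/9, 2/9, 1/9) → H(X|Y=1) = 1.6577
  Y=2: P(Y=2) = 15/32, P(X|Y=2) = (2/15, 2/15, 7/15, 4/15) → H(X|Y=2) = 1.7968
H(X|Y) = (1/4)·1.2988 + (9/32)·1.6577 + (15/32)·1.7968 = 1.6332 bits

I(X;Y) = H(X) - H(X|Y) = 1.9480 - 1.6332 = 0.3148 bits

Cross-check via I(X;Y) = H(X) + H(Y) - H(X,Y): computing H(Y) from the column sums and H(X,Y) from the 12 cells in the same way gives H(Y) = 1.5271 bits and H(X,Y) = 3.1603 bits, so
I(X;Y) = 1.9480 + 1.5271 - 3.1603 = 0.3148 bits ✓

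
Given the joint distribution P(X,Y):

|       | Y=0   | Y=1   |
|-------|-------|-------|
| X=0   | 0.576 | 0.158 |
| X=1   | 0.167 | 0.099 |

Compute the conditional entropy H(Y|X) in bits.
0.8049 bits

H(Y|X) = H(X,Y) - H(X)

H(X,Y) = -Σ_{x,y} P(x,y) log₂ P(x,y). Per-cell terms -P(x,y)·log₂P(x,y):
  X=0: 0.458415, 0.420597
  X=1: 0.431207, 0.330306
Sum of the 4 terms: H(X,Y) = 1.640525 bits

Marginal of X (row sums):
  P(X=0) = 0.576 + 0.158 = 0.734
  P(X=1) = 0.167 + 0.099 = 0.266
H(X) = -[0.734·log₂(0.734) + 0.266·log₂(0.266)]
  = 0.327473 + 0.508193 = 0.835666 bits

H(Y|X) = H(X,Y) - H(X) = 1.640525 - 0.835666 = 0.8049 bits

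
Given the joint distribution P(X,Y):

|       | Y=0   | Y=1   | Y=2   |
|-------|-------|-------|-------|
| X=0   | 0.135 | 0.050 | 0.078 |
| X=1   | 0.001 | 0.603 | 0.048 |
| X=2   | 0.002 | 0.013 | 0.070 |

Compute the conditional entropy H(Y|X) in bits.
0.7100 bits

H(Y|X) = H(X,Y) - H(X)

H(X,Y) = -Σ_{x,y} P(x,y) log₂ P(x,y). Per-cell terms -P(x,y)·log₂P(x,y):
  X=0: 0.39001, 0.21610, 0.28707
  X=1: 0.00997, 0.44005, 0.21028
  X=2: 0.01793, 0.08145, 0.26856
Sum of the 9 terms: H(X,Y) = 1.9214 bits

Marginal of X (row sums):
  P(X=0) = 0.135 + 0.050 + 0.078 = 0.263
  P(X=1) = 0.001 + 0.603 + 0.048 = 0.652
  P(X=2) = 0.002 + 0.013 + 0.070 = 0.085
H(X) = -[0.263·log₂(0.263) + 0.652·log₂(0.652) + 0.085·log₂(0.085)]
  = 0.50677 + 0.40232 + 0.30229 = 1.2114 bits

H(Y|X) = H(X,Y) - H(X) = 1.9214 - 1.2114 = 0.7100 bits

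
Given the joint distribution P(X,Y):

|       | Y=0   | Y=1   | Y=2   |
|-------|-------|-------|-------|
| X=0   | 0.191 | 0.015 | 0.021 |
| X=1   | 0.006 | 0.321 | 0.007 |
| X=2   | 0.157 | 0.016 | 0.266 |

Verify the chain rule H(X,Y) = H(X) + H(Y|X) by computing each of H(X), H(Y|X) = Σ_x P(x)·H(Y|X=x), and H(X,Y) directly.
H(X) = 1.5354 bits, H(Y|X) = 0.7723 bits, H(X,Y) = 2.3077 bits

Marginal of X (row sums):
  P(X=0) = 0.191 + 0.015 + 0.021 = 0.227
  P(X=1) = 0.006 + 0.321 + 0.007 = 0.334
  P(X=2) = 0.157 + 0.016 + 0.266 = 0.439
H(X) = -[0.227·log₂(0.227) + 0.334·log₂(0.334) + 0.439·log₂(0.439)]
  = 0.48561 + 0.52841 + 0.52140 = 1.5354 bits

H(Y|X) = Σ_x P(x)·H(Y|X=x):
  X=0: P(X=0) = 0.227, P(Y|X=0) = (191/227, 15/227, 21/227) → H(Y|X=0) = 0.78632
  X=1: P(X=1) = 0.334, P(Y|X=1) = (3/167, 321/334, 7/334) → H(Y|X=1) = 0.27608
  X=2: P(X=2) = 0.439, P(Y|X=2) = (157/439, 16/439, 266/439) → H(Y|X=2) = 1.14263
H(Y|X) = 0.227·0.78632 + 0.334·0.27608 + 0.439·1.14263 = 0.7723 bits

H(X,Y) = -Σ_{x,y} P(x,y) log₂ P(x,y). Per-cell terms -P(x,y)·log₂P(x,y):
  X=0: 0.45618, 0.09088, 0.11704
  X=1: 0.04428, 0.52623, 0.05011
  X=2: 0.41937, 0.09545, 0.50819
Sum of the 9 terms: H(X,Y) = 2.3077 bits

Chain rule check:
  H(X) + H(Y|X) = 1.5354 + 0.7723 = 2.3077 bits
  H(X,Y) = 2.3077 bits
✓ Chain rule verified.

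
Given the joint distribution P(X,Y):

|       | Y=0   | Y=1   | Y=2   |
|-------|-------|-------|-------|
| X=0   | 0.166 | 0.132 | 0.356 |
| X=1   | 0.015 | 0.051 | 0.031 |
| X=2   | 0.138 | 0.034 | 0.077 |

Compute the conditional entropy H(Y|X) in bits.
1.4297 bits

H(Y|X) = H(X,Y) - H(X)

H(X,Y) = -Σ_{x,y} P(x,y) log₂ P(x,y). Per-cell terms -P(x,y)·log₂P(x,y):
  X=0: 0.43006, 0.38562, 0.53046
  X=1: 0.09088, 0.21896, 0.15536
  X=2: 0.39430, 0.16586, 0.28482
Sum of the 9 terms: H(X,Y) = 2.6563 bits

Marginal of X (row sums):
  P(X=0) = 0.166 + 0.132 + 0.356 = 0.654
  P(X=1) = 0.015 + 0.051 + 0.031 = 0.097
  P(X=2) = 0.138 + 0.034 + 0.077 = 0.249
H(X) = -[0.654·log₂(0.654) + 0.097·log₂(0.097) + 0.249·log₂(0.249)]
  = 0.40066 + 0.32649 + 0.49944 = 1.2266 bits

H(Y|X) = H(X,Y) - H(X) = 2.6563 - 1.2266 = 1.4297 bits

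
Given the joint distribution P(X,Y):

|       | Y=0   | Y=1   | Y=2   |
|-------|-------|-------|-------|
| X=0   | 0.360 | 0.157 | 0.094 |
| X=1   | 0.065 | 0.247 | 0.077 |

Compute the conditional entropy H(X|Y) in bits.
0.8215 bits

H(X|Y) = H(X,Y) - H(Y)

H(X,Y) = -Σ_{x,y} P(x,y) log₂ P(x,y). Per-cell terms -P(x,y)·log₂P(x,y):
  X=0: 0.5306, 0.4194, 0.3207
  X=1: 0.2563, 0.4983, 0.2848
Sum of the 6 terms: H(X,Y) = 2.3101 bits

Marginal of Y (column sums):
  P(Y=0) = 0.360 + 0.065 = 0.425
  P(Y=1) = 0.157 + 0.247 = 0.404
  P(Y=2) = 0.094 + 0.077 = 0.171
H(Y) = -[0.425·log₂(0.425) + 0.404·log₂(0.404) + 0.171·log₂(0.171)]
  = 0.5246 + 0.5283 + 0.4357 = 1.4886 bits

H(X|Y) = H(X,Y) - H(Y) = 2.3101 - 1.4886 = 0.8215 bits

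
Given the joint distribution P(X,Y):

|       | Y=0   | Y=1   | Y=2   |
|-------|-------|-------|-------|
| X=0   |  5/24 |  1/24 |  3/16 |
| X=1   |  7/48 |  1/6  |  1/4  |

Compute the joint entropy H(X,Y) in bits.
2.4512 bits

H(X,Y) = -Σ_{x,y} P(x,y) log₂ P(x,y). Per-cell terms -P(x,y)·log₂P(x,y):
  X=0: 0.4715, 0.1910, 0.4528
  X=1: 0.4051, 0.4308, 0.5000
Sum of the 6 terms: H(X,Y) = 2.4512 bits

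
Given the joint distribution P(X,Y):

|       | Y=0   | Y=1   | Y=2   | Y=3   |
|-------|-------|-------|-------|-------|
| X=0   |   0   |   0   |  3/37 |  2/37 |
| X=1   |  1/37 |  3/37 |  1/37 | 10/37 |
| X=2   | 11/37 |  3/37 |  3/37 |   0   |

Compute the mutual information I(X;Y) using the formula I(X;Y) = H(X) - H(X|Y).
0.6525 bits

I(X;Y) = H(X) - H(X|Y)

Marginal of X (row sums):
  P(X=0) = 0 + 0 + 3/37 + 2/37 = 5/37
  P(X=1) = 1/37 + 3/37 + 1/37 + 10/37 = 15/37
  P(X=2) = 11/37 + 3/37 + 3/37 + 0 = 17/37
H(X) = -[(5/37)·log₂(5/37) + (15/37)·log₂(15/37) + (17/37)·log₂(17/37)]
  = 0.3902 + 0.5281 + 0.5155 = 1.4338 bits

Marginal of Y (column sums):
  P(Y=0) = 0 + 1/37 + 11/37 = 12/37
  P(Y=1) = 0 + 3/37 + 3/37 = 6/37
  P(Y=2) = 3/37 + 1/37 + 3/37 = 7/37
  P(Y=3) = 2/37 + 10/37 + 0 = 12/37
H(X|Y) = Σ_y P(y)·H(X|Y=y):
  Y=0: P(Y=0) = 12/37, P(X|Y=0) = (0, 1/12, 11/12) → H(X|Y=0) = 0.4138
  Y=1: P(Y=1) = 6/37, P(X|Y=1) = (0, 1/2, 1/2) → H(X|Y=1) = 1.0000
  Y=2: P(Y=2) = 7/37, P(X|Y=2) = (3/7, 1/7, 3/7) → H(X|Y=2) = 1.4488
  Y=3: P(Y=3) = 12/37, P(X|Y=3) = (1/6, 5/6, 0) → H(X|Y=3) = 0.6500
H(X|Y) = (12/37)·0.4138 + (6/37)·1.0000 + (7/37)·1.4488 + (12/37)·0.6500 = 0.7813 bits

I(X;Y) = H(X) - H(X|Y) = 1.4338 - 0.7813 = 0.6525 bits

Cross-check via I(X;Y) = H(X) + H(Y) - H(X,Y): computing H(Y) from the column sums and H(X,Y) from the 12 cells in the same way gives H(Y) = 1.9338 bits and H(X,Y) = 2.7151 bits, so
I(X;Y) = 1.4338 + 1.9338 - 2.7151 = 0.6525 bits ✓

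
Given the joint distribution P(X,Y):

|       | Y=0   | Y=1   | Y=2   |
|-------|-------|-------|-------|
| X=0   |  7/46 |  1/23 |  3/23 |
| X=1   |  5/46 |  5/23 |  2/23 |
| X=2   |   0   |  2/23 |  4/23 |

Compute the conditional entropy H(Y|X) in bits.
1.3118 bits

H(Y|X) = H(X,Y) - H(X)

H(X,Y) = -Σ_{x,y} P(x,y) log₂ P(x,y). Per-cell terms -P(x,y)·log₂P(x,y):
  X=0: 0.4133, 0.1967, 0.3833
  X=1: 0.3480, 0.4786, 0.3064
  X=2: 0.0000, 0.3064, 0.4389
  (cells with P = 0 contribute 0)
Sum of the 9 terms: H(X,Y) = 2.8716 bits

Marginal of X (row sums):
  P(X=0) = 7/46 + 1/23 + 3/23 = 15/46
  P(X=1) = 5/46 + 5/23 + 2/23 = 19/46
  P(X=2) = 0 + 2/23 + 4/23 = 6/23
H(X) = -[(15/46)·log₂(15/46) + (19/46)·log₂(19/46) + (6/23)·log₂(6/23)]
  = 0.5272 + 0.5269 + 0.5057 = 1.5598 bits

H(Y|X) = H(X,Y) - H(X) = 2.8716 - 1.5598 = 1.3118 bits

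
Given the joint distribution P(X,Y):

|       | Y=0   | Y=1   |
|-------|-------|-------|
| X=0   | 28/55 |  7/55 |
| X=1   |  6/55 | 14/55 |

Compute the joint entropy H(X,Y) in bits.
1.7255 bits

H(X,Y) = -Σ_{x,y} P(x,y) log₂ P(x,y). Per-cell terms -P(x,y)·log₂P(x,y):
  X=0: 0.49586, 0.37851
  X=1: 0.34870, 0.50247
Sum of the 4 terms: H(X,Y) = 1.7255 bits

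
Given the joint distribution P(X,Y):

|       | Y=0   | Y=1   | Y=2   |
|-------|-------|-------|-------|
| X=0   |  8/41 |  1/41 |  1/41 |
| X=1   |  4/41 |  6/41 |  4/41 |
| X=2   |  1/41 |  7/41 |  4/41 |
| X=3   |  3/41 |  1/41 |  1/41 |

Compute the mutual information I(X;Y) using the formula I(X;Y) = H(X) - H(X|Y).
0.2586 bits

I(X;Y) = H(X) - H(X|Y)

Marginal of X (row sums):
  P(X=0) = 8/41 + 1/41 + 1/41 = 10/41
  P(X=1) = 4/41 + 6/41 + 4/41 = 14/41
  P(X=2) = 1/41 + 7/41 + 4/41 = 12/41
  P(X=3) = 3/41 + 1/41 + 1/41 = 5/41
H(X) = -[(10/41)·log₂(10/41) + (14/41)·log₂(14/41) + (12/41)·log₂(12/41) + (5/41)·log₂(5/41)]
  = 0.4964936 + 0.5293356 + 0.5188067 + 0.3701980 = 1.914834 bits

Marginal of Y (column sums):
  P(Y=0) = 8/41 + 4/41 + 1/41 + 3/41 = 16/41
  P(Y=1) = 1/41 + 6/41 + 7/41 + 1/41 = 15/41
  P(Y=2) = 1/41 + 4/41 + 4/41 + 1/41 = 10/41
H(X|Y) = Σ_y P(y)·H(X|Y=y):
  Y=0: P(Y=0) = 16/41, P(X|Y=0) = (1/2, 1/4, 1/16, 3/16) → H(X|Y=0) = 1.7028195
  Y=1: P(Y=1) = 15/41, P(X|Y=1) = (1/15, 2/5, 7/15, 1/15) → H(X|Y=1) = 1.5628066
  Y=2: P(Y=2) = 10/41, P(X|Y=2) = (1/10, 2/5, 2/5, 1/10) → H(X|Y=2) = 1.7219281
H(X|Y) = (16/41)·1.7028195 + (15/41)·1.5628066 + (10/41)·1.7219281 = 1.656256 bits

I(X;Y) = H(X) - H(X|Y) = 1.914834 - 1.656256 = 0.2586 bits

Cross-check via I(X;Y) = H(X) + H(Y) - H(X,Y): computing H(Y) from the column sums and H(X,Y) from the 12 cells in the same way gives H(Y) = 1.557000 bits and H(X,Y) = 3.213256 bits, so
I(X;Y) = 1.914834 + 1.557000 - 3.213256 = 0.2586 bits ✓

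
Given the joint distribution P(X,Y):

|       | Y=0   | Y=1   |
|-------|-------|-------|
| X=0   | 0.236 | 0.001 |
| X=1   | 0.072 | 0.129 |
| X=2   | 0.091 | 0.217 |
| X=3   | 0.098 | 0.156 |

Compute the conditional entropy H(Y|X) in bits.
0.7126 bits

H(Y|X) = H(X,Y) - H(X)

H(X,Y) = -Σ_{x,y} P(x,y) log₂ P(x,y). Per-cell terms -P(x,y)·log₂P(x,y):
  X=0: 0.49162, 0.00997
  X=1: 0.27330, 0.38114
  X=2: 0.31468, 0.47832
  X=3: 0.32841, 0.41814
Sum of the 8 terms: H(X,Y) = 2.6956 bits

Marginal of X (row sums):
  P(X=0) = 0.236 + 0.001 = 0.237
  P(X=1) = 0.072 + 0.129 = 0.201
  P(X=2) = 0.091 + 0.217 = 0.308
  P(X=3) = 0.098 + 0.156 = 0.254
H(X) = -[0.237·log₂(0.237) + 0.201·log₂(0.201) + 0.308·log₂(0.308) + 0.254·log₂(0.254)]
  = 0.49226 + 0.46526 + 0.52329 + 0.50218 = 1.9830 bits

H(Y|X) = H(X,Y) - H(X) = 2.6956 - 1.9830 = 0.7126 bits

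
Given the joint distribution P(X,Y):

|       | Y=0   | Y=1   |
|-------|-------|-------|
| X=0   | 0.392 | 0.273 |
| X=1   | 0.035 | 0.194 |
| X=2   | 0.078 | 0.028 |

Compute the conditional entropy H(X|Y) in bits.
1.1008 bits

H(X|Y) = H(X,Y) - H(Y)

H(X,Y) = -Σ_{x,y} P(x,y) log₂ P(x,y). Per-cell terms -P(x,y)·log₂P(x,y):
  X=0: 0.52962, 0.51134
  X=1: 0.16928, 0.45898
  X=2: 0.28707, 0.14444
Sum of the 6 terms: H(X,Y) = 2.1007 bits

Marginal of Y (column sums):
  P(Y=0) = 0.392 + 0.035 + 0.078 = 0.505
  P(Y=1) = 0.273 + 0.194 + 0.028 = 0.495
H(Y) = -[0.505·log₂(0.505) + 0.495·log₂(0.495)]
  = 0.49775 + 0.50218 = 0.9999 bits

H(X|Y) = H(X,Y) - H(Y) = 2.1007 - 0.9999 = 1.1008 bits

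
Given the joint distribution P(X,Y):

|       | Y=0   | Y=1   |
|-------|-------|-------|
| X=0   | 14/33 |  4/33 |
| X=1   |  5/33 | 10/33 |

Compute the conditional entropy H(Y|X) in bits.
0.8342 bits

H(Y|X) = H(X,Y) - H(X)

H(X,Y) = -Σ_{x,y} P(x,y) log₂ P(x,y). Per-cell terms -P(x,y)·log₂P(x,y):
  X=0: 0.524805, 0.369017
  X=1: 0.412495, 0.521959
Sum of the 4 terms: H(X,Y) = 1.828276 bits

Marginal of X (row sums):
  P(X=0) = 14/33 + 4/33 = 6/11
  P(X=1) = 5/33 + 10/33 = 5/11
H(X) = -[(6/11)·log₂(6/11) + (5/11)·log₂(5/11)]
  = 0.476983 + 0.517047 = 0.994030 bits

H(Y|X) = H(X,Y) - H(X) = 1.828276 - 0.994030 = 0.8342 bits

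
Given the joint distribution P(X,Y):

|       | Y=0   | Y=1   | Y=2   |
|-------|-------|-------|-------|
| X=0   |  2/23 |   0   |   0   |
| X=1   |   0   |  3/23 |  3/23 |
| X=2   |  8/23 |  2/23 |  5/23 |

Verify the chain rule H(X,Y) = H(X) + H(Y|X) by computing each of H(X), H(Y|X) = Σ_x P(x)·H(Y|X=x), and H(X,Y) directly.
H(X) = 1.2143 bits, H(Y|X) = 1.1736 bits, H(X,Y) = 2.3879 bits

Marginal of X (row sums):
  P(X=0) = 2/23 + 0 + 0 = 2/23
  P(X=1) = 0 + 3/23 + 3/23 = 6/23
  P(X=2) = 8/23 + 2/23 + 5/23 = 15/23
H(X) = -[(2/23)·log₂(2/23) + (6/23)·log₂(6/23) + (15/23)·log₂(15/23)]
  = 0.306397 + 0.505722 + 0.402177 = 1.2143 bits

H(Y|X) = Σ_x P(x)·H(Y|X=x):
  X=0: P(X=0) = 2/23, P(Y|X=0) = (1, 0, 0) → H(Y|X=0) = 0.000000
  X=1: P(X=1) = 6/23, P(Y|X=1) = (0, 1/2, 1/2) → H(Y|X=1) = 1.000000
  X=2: P(X=2) = 15/23, P(Y|X=2) = (8/15, 2/15, 1/3) → H(Y|X=2) = 1.399581
H(Y|X) = (2/23)·0.000000 + (6/23)·1.000000 + (15/23)·1.399581 = 1.1736 bits

H(X,Y) = -Σ_{x,y} P(x,y) log₂ P(x,y). Per-cell terms -P(x,y)·log₂P(x,y):
  X=0: 0.306397, 0.000000, 0.000000
  X=1: 0.000000, 0.383296, 0.383296
  X=2: 0.529935, 0.306397, 0.478616
  (cells with P = 0 contribute 0)
Sum of the 9 terms: H(X,Y) = 2.3879 bits

Chain rule check:
  H(X) + H(Y|X) = 1.2143 + 1.1736 = 2.3879 bits
  H(X,Y) = 2.3879 bits
✓ Chain rule verified.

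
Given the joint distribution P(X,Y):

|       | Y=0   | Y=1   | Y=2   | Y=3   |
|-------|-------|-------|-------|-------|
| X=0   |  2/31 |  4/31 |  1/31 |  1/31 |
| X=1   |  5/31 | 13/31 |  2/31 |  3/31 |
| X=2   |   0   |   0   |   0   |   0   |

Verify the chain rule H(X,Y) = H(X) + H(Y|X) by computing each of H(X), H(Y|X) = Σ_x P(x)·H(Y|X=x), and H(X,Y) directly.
H(X) = 0.8238 bits, H(Y|X) = 1.6636 bits, H(X,Y) = 2.4874 bits

Marginal of X (row sums):
  P(X=0) = 2/31 + 4/31 + 1/31 + 1/31 = 8/31
  P(X=1) = 5/31 + 13/31 + 2/31 + 3/31 = 23/31
  P(X=2) = 0 + 0 + 0 + 0 = 0
H(X) = -[(8/31)·log₂(8/31) + (23/31)·log₂(23/31)]   (outcomes with P = 0 contribute 0)
  = 0.50431 + 0.31950 = 0.8238 bits

H(Y|X) = Σ_x P(x)·H(Y|X=x):
  X=0: P(X=0) = 8/31, P(Y|X=0) = (1/4, 1/2, 1/8, 1/8) → H(Y|X=0) = 1.75000
  X=1: P(X=1) = 23/31, P(Y|X=1) = (5/23, 13/23, 2/23, 3/23) → H(Y|X=1) = 1.63355
  X=2: P(X=2) = 0 → contributes 0
H(Y|X) = (8/31)·1.75000 + (23/31)·1.63355 = 1.6636 bits

H(X,Y) = -Σ_{x,y} P(x,y) log₂ P(x,y). Per-cell terms -P(x,y)·log₂P(x,y):
  X=0: 0.25511, 0.38119, 0.15981, 0.15981
  X=1: 0.42456, 0.52577, 0.25511, 0.32605
  X=2: 0.00000, 0.00000, 0.00000, 0.00000
  (cells with P = 0 contribute 0)
Sum of the 12 terms: H(X,Y) = 2.4874 bits

Chain rule check:
  H(X) + H(Y|X) = 0.8238 + 1.6636 = 2.4874 bits
  H(X,Y) = 2.4874 bits
✓ Chain rule verified.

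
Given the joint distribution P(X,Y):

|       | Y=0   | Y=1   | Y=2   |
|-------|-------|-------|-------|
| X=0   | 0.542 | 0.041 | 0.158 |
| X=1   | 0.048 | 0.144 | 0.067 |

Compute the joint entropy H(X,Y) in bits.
1.9626 bits

H(X,Y) = -Σ_{x,y} P(x,y) log₂ P(x,y). Per-cell terms -P(x,y)·log₂P(x,y):
  X=0: 0.4789, 0.1889, 0.4206
  X=1: 0.2103, 0.4026, 0.2613
Sum of the 6 terms: H(X,Y) = 1.9626 bits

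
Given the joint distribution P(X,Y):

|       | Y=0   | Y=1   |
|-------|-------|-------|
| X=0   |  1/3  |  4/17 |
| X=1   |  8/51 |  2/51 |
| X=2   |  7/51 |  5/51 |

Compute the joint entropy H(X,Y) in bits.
2.3436 bits

H(X,Y) = -Σ_{x,y} P(x,y) log₂ P(x,y). Per-cell terms -P(x,y)·log₂P(x,y):
  X=0: 0.5283, 0.4912
  X=1: 0.4192, 0.1832
  X=2: 0.3932, 0.3285
Sum of the 6 terms: H(X,Y) = 2.3436 bits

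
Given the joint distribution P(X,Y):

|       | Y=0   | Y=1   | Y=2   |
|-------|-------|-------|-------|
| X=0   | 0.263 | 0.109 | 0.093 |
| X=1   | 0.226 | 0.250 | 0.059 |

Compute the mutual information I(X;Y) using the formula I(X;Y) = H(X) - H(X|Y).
0.0451 bits

I(X;Y) = H(X) - H(X|Y)

Marginal of X (row sums):
  P(X=0) = 0.263 + 0.109 + 0.093 = 0.465
  P(X=1) = 0.226 + 0.250 + 0.059 = 0.535
H(X) = -[0.465·log₂(0.465) + 0.535·log₂(0.535)]
  = 0.5137 + 0.4828 = 0.9965 bits

Marginal of Y (column sums):
  P(Y=0) = 0.263 + 0.226 = 0.489
  P(Y=1) = 0.109 + 0.250 = 0.359
  P(Y=2) = 0.093 + 0.059 = 0.152
H(X|Y) = Σ_y P(y)·H(X|Y=y):
  Y=0: P(Y=0) = 0.489, P(X|Y=0) = (263/489, 226/489) → H(X|Y=0) = 0.9959
  Y=1: P(Y=1) = 0.359, P(X|Y=1) = (109/359, 250/359) → H(X|Y=1) = 0.8857
  Y=2: P(Y=2) = 0.152, P(X|Y=2) = (93/152, 59/152) → H(X|Y=2) = 0.9636
H(X|Y) = 0.489·0.9959 + 0.359·0.8857 + 0.152·0.9636 = 0.9514 bits

I(X;Y) = H(X) - H(X|Y) = 0.9965 - 0.9514 = 0.0451 bits

Cross-check via I(X;Y) = H(X) + H(Y) - H(X,Y): computing H(Y) from the column sums and H(X,Y) from the 6 cells in the same way gives H(Y) = 1.4484 bits and H(X,Y) = 2.3998 bits, so
I(X;Y) = 0.9965 + 1.4484 - 2.3998 = 0.0451 bits ✓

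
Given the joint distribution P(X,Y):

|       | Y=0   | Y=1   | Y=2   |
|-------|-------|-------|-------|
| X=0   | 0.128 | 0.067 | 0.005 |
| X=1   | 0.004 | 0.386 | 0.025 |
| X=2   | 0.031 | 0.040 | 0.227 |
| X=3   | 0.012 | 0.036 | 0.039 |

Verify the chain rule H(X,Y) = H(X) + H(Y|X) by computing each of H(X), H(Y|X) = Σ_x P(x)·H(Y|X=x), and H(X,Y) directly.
H(X) = 1.8179 bits, H(Y|X) = 0.8147 bits, H(X,Y) = 2.6326 bits

Marginal of X (row sums):
  P(X=0) = 0.128 + 0.067 + 0.005 = 0.200
  P(X=1) = 0.004 + 0.386 + 0.025 = 0.415
  P(X=2) = 0.031 + 0.040 + 0.227 = 0.298
  P(X=3) = 0.012 + 0.036 + 0.039 = 0.087
H(X) = -[0.200·log₂(0.200) + 0.415·log₂(0.415) + 0.298·log₂(0.298) + 0.087·log₂(0.087)]
  = 0.46439 + 0.52656 + 0.52049 + 0.30649 = 1.8179 bits

H(Y|X) = Σ_x P(x)·H(Y|X=x):
  X=0: P(X=0) = 0.200, P(Y|X=0) = (16/25, 67/200, 1/40) → H(Y|X=0) = 1.07367
  X=1: P(X=1) = 0.415, P(Y|X=1) = (4/415, 386/415, 5/83) → H(Y|X=1) = 0.40592
  X=2: P(X=2) = 0.298, P(Y|X=2) = (31/298, 20/149, 227/298) → H(Y|X=2) = 1.02761
  X=3: P(X=3) = 0.087, P(Y|X=3) = (4/29, 12/29, 13/29) → H(Y|X=3) = 1.43987
H(Y|X) = 0.200·1.07367 + 0.415·0.40592 + 0.298·1.02761 + 0.087·1.43987 = 0.8147 bits

H(X,Y) = -Σ_{x,y} P(x,y) log₂ P(x,y). Per-cell terms -P(x,y)·log₂P(x,y):
  X=0: 0.37962, 0.26128, 0.03822
  X=1: 0.03186, 0.53010, 0.13305
  X=2: 0.15536, 0.18575, 0.48561
  X=3: 0.07657, 0.17265, 0.18253
Sum of the 12 terms: H(X,Y) = 2.6326 bits

Chain rule check:
  H(X) + H(Y|X) = 1.8179 + 0.8147 = 2.6326 bits
  H(X,Y) = 2.6326 bits
✓ Chain rule verified.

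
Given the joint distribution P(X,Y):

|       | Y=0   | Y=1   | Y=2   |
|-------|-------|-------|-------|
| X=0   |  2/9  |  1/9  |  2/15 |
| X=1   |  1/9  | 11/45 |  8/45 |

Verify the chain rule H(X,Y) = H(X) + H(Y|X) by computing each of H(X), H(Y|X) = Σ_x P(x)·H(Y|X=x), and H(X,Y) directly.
H(X) = 0.9968 bits, H(Y|X) = 1.5172 bits, H(X,Y) = 2.5140 bits

Marginal of X (row sums):
  P(X=0) = 2/9 + 1/9 + 2/15 = 7/15
  P(X=1) = 1/9 + 11/45 + 8/45 = 8/15
H(X) = -[(7/15)·log₂(7/15) + (8/15)·log₂(8/15)]
  = 0.5131 + 0.4837 = 0.9968 bits

H(Y|X) = Σ_x P(x)·H(Y|X=x):
  X=0: P(X=0) = 7/15, P(Y|X=0) = (10/21, 5/21, 2/7) → H(Y|X=0) = 1.5190
  X=1: P(X=1) = 8/15, P(Y|X=1) = (5/24, 11/24, 1/3) → H(Y|X=1) = 1.5157
H(Y|X) = (7/15)·1.5190 + (8/15)·1.5157 = 1.5172 bits

H(X,Y) = -Σ_{x,y} P(x,y) log₂ P(x,y). Per-cell terms -P(x,y)·log₂P(x,y):
  X=0: 0.4822, 0.3522, 0.3876
  X=1: 0.3522, 0.4968, 0.4430
Sum of the 6 terms: H(X,Y) = 2.5140 bits

Chain rule check:
  H(X) + H(Y|X) = 0.9968 + 1.5172 = 2.5140 bits
  H(X,Y) = 2.5140 bits
✓ Chain rule verified.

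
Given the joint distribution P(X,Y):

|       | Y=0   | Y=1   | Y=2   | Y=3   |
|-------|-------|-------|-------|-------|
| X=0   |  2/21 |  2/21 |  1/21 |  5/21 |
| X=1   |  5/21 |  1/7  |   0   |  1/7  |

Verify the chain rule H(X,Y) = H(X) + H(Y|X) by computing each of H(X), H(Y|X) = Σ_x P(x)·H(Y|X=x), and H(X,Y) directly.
H(X) = 0.9984 bits, H(Y|X) = 1.6450 bits, H(X,Y) = 2.6433 bits

Marginal of X (row sums):
  P(X=0) = 2/21 + 2/21 + 1/21 + 5/21 = 10/21
  P(X=1) = 5/21 + 1/7 + 0 + 1/7 = 11/21
H(X) = -[(10/21)·log₂(10/21) + (11/21)·log₂(11/21)]
  = 0.509709 + 0.488654 = 0.9984 bits

H(Y|X) = Σ_x P(x)·H(Y|X=x):
  X=0: P(X=0) = 10/21, P(Y|X=0) = (1/5, 1/5, 1/10, 1/2) → H(Y|X=0) = 1.760964
  X=1: P(X=1) = 11/21, P(Y|X=1) = (5/11, 3/11, 0, 3/11) → H(Y|X=1) = 1.539485
H(Y|X) = (10/21)·1.760964 + (11/21)·1.539485 = 1.6450 bits

H(X,Y) = -Σ_{x,y} P(x,y) log₂ P(x,y). Per-cell terms -P(x,y)·log₂P(x,y):
  X=0: 0.323078, 0.323078, 0.209158, 0.492950
  X=1: 0.492950, 0.401051, 0.000000, 0.401051
  (cells with P = 0 contribute 0)
Sum of the 8 terms: H(X,Y) = 2.6433 bits

Chain rule check:
  H(X) + H(Y|X) = 0.9984 + 1.6450 = 2.6434 bits
  H(X,Y) = 2.6433 bits
✓ Chain rule verified (Δ = 0.0001 is 4-dp rounding noise: each of the three values was rounded independently).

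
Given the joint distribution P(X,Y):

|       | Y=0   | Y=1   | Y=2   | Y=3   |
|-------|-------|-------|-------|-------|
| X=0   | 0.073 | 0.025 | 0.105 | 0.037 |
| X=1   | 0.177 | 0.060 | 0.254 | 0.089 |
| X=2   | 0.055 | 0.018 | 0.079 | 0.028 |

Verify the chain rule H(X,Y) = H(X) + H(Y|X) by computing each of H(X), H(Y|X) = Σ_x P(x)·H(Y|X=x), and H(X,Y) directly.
H(X) = 1.3952 bits, H(Y|X) = 1.7976 bits, H(X,Y) = 3.1928 bits

Marginal of X (row sums):
  P(X=0) = 0.073 + 0.025 + 0.105 + 0.037 = 0.240
  P(X=1) = 0.177 + 0.060 + 0.254 + 0.089 = 0.580
  P(X=2) = 0.055 + 0.018 + 0.079 + 0.028 = 0.180
H(X) = -[0.240·log₂(0.240) + 0.580·log₂(0.580) + 0.180·log₂(0.180)]
  = 0.4941345 + 0.4558076 + 0.4453076 = 1.3952 bits

H(Y|X) = Σ_x P(x)·H(Y|X=x):
  X=0: P(X=0) = 0.240, P(Y|X=0) = (73/240, 5/48, 7/16, 37/240) → H(Y|X=0) = 1.7998108
  X=1: P(X=1) = 0.580, P(Y|X=1) = (177/580, 3/29, 127/290, 89/580) → H(Y|X=1) = 1.7977612
  X=2: P(X=2) = 0.180, P(Y|X=2) = (11/36, 1/10, 79/180, 7/45) → H(Y|X=2) = 1.7938639
H(Y|X) = 0.240·1.7998108 + 0.580·1.7977612 + 0.180·1.7938639 = 1.7976 bits

H(X,Y) = -Σ_{x,y} P(x,y) log₂ P(x,y). Per-cell terms -P(x,y)·log₂P(x,y):
  X=0: 0.2756451, 0.1330482, 0.3414116, 0.1759842
  X=1: 0.4421776, 0.2435336, 0.5021833, 0.3106145
  X=2: 0.2301434, 0.1043255, 0.2892983, 0.1444360
Sum of the 12 terms: H(X,Y) = 3.1928 bits

Chain rule check:
  H(X) + H(Y|X) = 1.3952 + 1.7976 = 3.1928 bits
  H(X,Y) = 3.1928 bits
✓ Chain rule verified.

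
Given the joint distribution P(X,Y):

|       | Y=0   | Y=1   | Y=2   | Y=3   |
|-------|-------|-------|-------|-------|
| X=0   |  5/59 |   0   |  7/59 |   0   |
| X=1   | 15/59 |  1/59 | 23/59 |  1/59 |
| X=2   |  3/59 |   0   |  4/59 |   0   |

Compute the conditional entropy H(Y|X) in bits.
1.1676 bits

H(Y|X) = H(X,Y) - H(X)

H(X,Y) = -Σ_{x,y} P(x,y) log₂ P(x,y). Per-cell terms -P(x,y)·log₂P(x,y):
  X=0: 0.3018, 0.0000, 0.3649, 0.0000
  X=1: 0.5023, 0.0997, 0.5298, 0.0997
  X=2: 0.2185, 0.0000, 0.2632, 0.0000
  (cells with P = 0 contribute 0)
Sum of the 12 terms: H(X,Y) = 2.3799 bits

Marginal of X (row sums):
  P(X=0) = 5/59 + 0 + 7/59 + 0 = 12/59
  P(X=1) = 15/59 + 1/59 + 23/59 + 1/59 = 40/59
  P(X=2) = 3/59 + 0 + 4/59 + 0 = 7/59
H(X) = -[(12/59)·log₂(12/59) + (40/59)·log₂(40/59) + (7/59)·log₂(7/59)]
  = 0.4673 + 0.3801 + 0.3649 = 1.2123 bits

H(Y|X) = H(X,Y) - H(X) = 2.3799 - 1.2123 = 1.1676 bits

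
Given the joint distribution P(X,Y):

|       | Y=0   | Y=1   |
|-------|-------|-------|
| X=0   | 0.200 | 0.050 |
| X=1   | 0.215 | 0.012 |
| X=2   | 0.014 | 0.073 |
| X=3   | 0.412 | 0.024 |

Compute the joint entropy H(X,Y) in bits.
2.2519 bits

H(X,Y) = -Σ_{x,y} P(x,y) log₂ P(x,y). Per-cell terms -P(x,y)·log₂P(x,y):
  X=0: 0.4644, 0.2161
  X=1: 0.4768, 0.0766
  X=2: 0.0862, 0.2756
  X=3: 0.5271, 0.1291
Sum of the 8 terms: H(X,Y) = 2.2519 bits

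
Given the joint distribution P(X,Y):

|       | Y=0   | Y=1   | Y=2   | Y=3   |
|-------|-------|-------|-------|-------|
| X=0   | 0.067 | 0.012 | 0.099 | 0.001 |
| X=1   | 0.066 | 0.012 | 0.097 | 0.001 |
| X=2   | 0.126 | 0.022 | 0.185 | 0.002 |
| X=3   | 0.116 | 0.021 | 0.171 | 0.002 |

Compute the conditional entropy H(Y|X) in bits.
1.3094 bits

H(Y|X) = H(X,Y) - H(X)

H(X,Y) = -Σ_{x,y} P(x,y) log₂ P(x,y). Per-cell terms -P(x,y)·log₂P(x,y):
  X=0: 0.26128, 0.07657, 0.33031, 0.00997
  X=1: 0.25881, 0.07657, 0.32649, 0.00997
  X=2: 0.37655, 0.12114, 0.45036, 0.01793
  X=3: 0.36051, 0.11704, 0.43570, 0.01793
Sum of the 16 terms: H(X,Y) = 3.2471 bits

Marginal of X (row sums):
  P(X=0) = 0.067 + 0.012 + 0.099 + 0.001 = 0.179
  P(X=1) = 0.066 + 0.012 + 0.097 + 0.001 = 0.176
  P(X=2) = 0.126 + 0.022 + 0.185 + 0.002 = 0.335
  P(X=3) = 0.116 + 0.021 + 0.171 + 0.002 = 0.310
H(X) = -[0.179·log₂(0.179) + 0.176·log₂(0.176) + 0.335·log₂(0.335) + 0.310·log₂(0.310)]
  = 0.44427 + 0.44112 + 0.52855 + 0.52379 = 1.9377 bits

H(Y|X) = H(X,Y) - H(X) = 3.2471 - 1.9377 = 1.3094 bits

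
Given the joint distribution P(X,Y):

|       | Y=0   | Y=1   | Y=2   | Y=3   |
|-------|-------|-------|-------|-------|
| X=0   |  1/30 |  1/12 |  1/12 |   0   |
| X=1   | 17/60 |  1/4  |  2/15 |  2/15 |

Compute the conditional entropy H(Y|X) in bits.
1.8298 bits

H(Y|X) = H(X,Y) - H(X)

H(X,Y) = -Σ_{x,y} P(x,y) log₂ P(x,y). Per-cell terms -P(x,y)·log₂P(x,y):
  X=0: 0.1636, 0.2987, 0.2987, 0.0000
  X=1: 0.5155, 0.5000, 0.3876, 0.3876
  (cells with P = 0 contribute 0)
Sum of the 8 terms: H(X,Y) = 2.5517 bits

Marginal of X (row sums):
  P(X=0) = 1/30 + 1/12 + 1/12 + 0 = 1/5
  P(X=1) = 17/60 + 1/4 + 2/15 + 2/15 = 4/5
H(X) = -[(1/5)·log₂(1/5) + (4/5)·log₂(4/5)]
  = 0.4644 + 0.2575 = 0.7219 bits

H(Y|X) = H(X,Y) - H(X) = 2.5517 - 0.7219 = 1.8298 bits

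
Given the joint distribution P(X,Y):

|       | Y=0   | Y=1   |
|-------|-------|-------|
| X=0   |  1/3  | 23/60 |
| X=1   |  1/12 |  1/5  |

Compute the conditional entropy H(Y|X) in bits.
0.9618 bits

H(Y|X) = H(X,Y) - H(X)

H(X,Y) = -Σ_{x,y} P(x,y) log₂ P(x,y). Per-cell terms -P(x,y)·log₂P(x,y):
  X=0: 0.528321, 0.530276
  X=1: 0.298747, 0.464386
Sum of the 4 terms: H(X,Y) = 1.82173 bits

Marginal of X (row sums):
  P(X=0) = 1/3 + 23/60 = 43/60
  P(X=1) = 1/12 + 1/5 = 17/60
H(X) = -[(43/60)·log₂(43/60) + (17/60)·log₂(17/60)]
  = 0.344449 + 0.515505 = 0.85995 bits

H(Y|X) = H(X,Y) - H(X) = 1.82173 - 0.85995 = 0.9618 bits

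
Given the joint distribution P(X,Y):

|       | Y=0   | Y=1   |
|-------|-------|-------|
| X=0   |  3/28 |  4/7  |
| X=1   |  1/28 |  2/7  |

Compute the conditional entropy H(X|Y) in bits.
0.9030 bits

H(X|Y) = H(X,Y) - H(Y)

H(X,Y) = -Σ_{x,y} P(x,y) log₂ P(x,y). Per-cell terms -P(x,y)·log₂P(x,y):
  X=0: 0.3453, 0.4613
  X=1: 0.1717, 0.5164
Sum of the 4 terms: H(X,Y) = 1.4947 bits

Marginal of Y (column sums):
  P(Y=0) = 3/28 + 1/28 = 1/7
  P(Y=1) = 4/7 + 2/7 = 6/7
H(Y) = -[(1/7)·log₂(1/7) + (6/7)·log₂(6/7)]
  = 0.4011 + 0.1906 = 0.5917 bits

H(X|Y) = H(X,Y) - H(Y) = 1.4947 - 0.5917 = 0.9030 bits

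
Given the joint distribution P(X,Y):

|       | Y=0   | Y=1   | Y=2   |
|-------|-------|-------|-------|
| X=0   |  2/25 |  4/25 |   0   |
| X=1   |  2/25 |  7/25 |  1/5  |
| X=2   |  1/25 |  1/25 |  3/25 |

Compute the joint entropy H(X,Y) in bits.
2.7232 bits

H(X,Y) = -Σ_{x,y} P(x,y) log₂ P(x,y). Per-cell terms -P(x,y)·log₂P(x,y):
  X=0: 0.29151, 0.42302, 0.00000
  X=1: 0.29151, 0.51422, 0.46439
  X=2: 0.18575, 0.18575, 0.36707
  (cells with P = 0 contribute 0)
Sum of the 9 terms: H(X,Y) = 2.7232 bits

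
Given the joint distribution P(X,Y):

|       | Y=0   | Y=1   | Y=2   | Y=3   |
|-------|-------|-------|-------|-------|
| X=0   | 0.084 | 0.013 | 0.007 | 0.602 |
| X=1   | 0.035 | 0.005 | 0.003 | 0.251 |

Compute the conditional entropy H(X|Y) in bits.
0.8738 bits

H(X|Y) = H(X,Y) - H(Y)

H(X,Y) = -Σ_{x,y} P(x,y) log₂ P(x,y). Per-cell terms -P(x,y)·log₂P(x,y):
  X=0: 0.30017, 0.08145, 0.05011, 0.44076
  X=1: 0.16928, 0.03822, 0.02514, 0.50055
Sum of the 8 terms: H(X,Y) = 1.6057 bits

Marginal of Y (column sums):
  P(Y=0) = 0.084 + 0.035 = 0.119
  P(Y=1) = 0.013 + 0.005 = 0.018
  P(Y=2) = 0.007 + 0.003 = 0.010
  P(Y=3) = 0.602 + 0.251 = 0.853
H(Y) = -[0.119·log₂(0.119) + 0.018·log₂(0.018) + 0.010·log₂(0.010) + 0.853·log₂(0.853)]
  = 0.36545 + 0.10433 + 0.06644 + 0.19566 = 0.7319 bits

H(X|Y) = H(X,Y) - H(Y) = 1.6057 - 0.7319 = 0.8738 bits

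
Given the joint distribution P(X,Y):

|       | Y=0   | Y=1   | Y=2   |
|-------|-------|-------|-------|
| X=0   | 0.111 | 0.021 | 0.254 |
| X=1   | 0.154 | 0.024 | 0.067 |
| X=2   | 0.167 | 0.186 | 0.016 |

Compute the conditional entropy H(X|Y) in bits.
1.2151 bits

H(X|Y) = H(X,Y) - H(Y)

H(X,Y) = -Σ_{x,y} P(x,y) log₂ P(x,y). Per-cell terms -P(x,y)·log₂P(x,y):
  X=0: 0.352022, 0.117043, 0.502183
  X=1: 0.415646, 0.129140, 0.261280
  X=2: 0.431207, 0.451352, 0.095453
Sum of the 9 terms: H(X,Y) = 2.75533 bits

Marginal of Y (column sums):
  P(Y=0) = 0.111 + 0.154 + 0.167 = 0.432
  P(Y=1) = 0.021 + 0.024 + 0.186 = 0.231
  P(Y=2) = 0.254 + 0.067 + 0.016 = 0.337
H(Y) = -[0.432·log₂(0.432) + 0.231·log₂(0.231) + 0.337·log₂(0.337)]
  = 0.523107 + 0.488342 + 0.528813 = 1.54026 bits

H(X|Y) = H(X,Y) - H(Y) = 2.75533 - 1.54026 = 1.2151 bits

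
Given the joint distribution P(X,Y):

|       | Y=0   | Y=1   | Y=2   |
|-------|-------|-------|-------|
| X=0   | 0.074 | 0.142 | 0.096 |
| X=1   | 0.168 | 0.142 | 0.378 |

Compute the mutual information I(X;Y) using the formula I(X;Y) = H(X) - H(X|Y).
0.0519 bits

I(X;Y) = H(X) - H(X|Y)

Marginal of X (row sums):
  P(X=0) = 0.074 + 0.142 + 0.096 = 0.312
  P(X=1) = 0.168 + 0.142 + 0.378 = 0.688
H(X) = -[0.312·log₂(0.312) + 0.688·log₂(0.688)]
  = 0.52428 + 0.37119 = 0.89547 bits

Marginal of Y (column sums):
  P(Y=0) = 0.074 + 0.168 = 0.242
  P(Y=1) = 0.142 + 0.142 = 0.284
  P(Y=2) = 0.096 + 0.378 = 0.474
H(X|Y) = Σ_y P(y)·H(X|Y=y):
  Y=0: P(Y=0) = 0.242, P(X|Y=0) = (37/121, 84/121) → H(X|Y=0) = 0.88825
  Y=1: P(Y=1) = 0.284, P(X|Y=1) = (1/2, 1/2) → H(X|Y=1) = 1.00000
  Y=2: P(Y=2) = 0.474, P(X|Y=2) = (16/79, 63/79) → H(X|Y=2) = 0.72696
H(X|Y) = 0.242·0.88825 + 0.284·1.00000 + 0.474·0.72696 = 0.84354 bits

I(X;Y) = H(X) - H(X|Y) = 0.89547 - 0.84354 = 0.0519 bits

Cross-check via I(X;Y) = H(X) + H(Y) - H(X,Y): computing H(Y) from the column sums and H(X,Y) from the 6 cells in the same way gives H(Y) = 1.52163 bits and H(X,Y) = 2.36516 bits, so
I(X;Y) = 0.89547 + 1.52163 - 2.36516 = 0.0519 bits ✓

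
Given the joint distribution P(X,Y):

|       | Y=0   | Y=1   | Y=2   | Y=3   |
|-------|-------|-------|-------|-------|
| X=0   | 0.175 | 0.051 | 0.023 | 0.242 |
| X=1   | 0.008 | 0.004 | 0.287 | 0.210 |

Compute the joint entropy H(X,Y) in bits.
2.3568 bits

H(X,Y) = -Σ_{x,y} P(x,y) log₂ P(x,y). Per-cell terms -P(x,y)·log₂P(x,y):
  X=0: 0.44005, 0.21896, 0.12517, 0.49535
  X=1: 0.05573, 0.03186, 0.51685, 0.47282
Sum of the 8 terms: H(X,Y) = 2.3568 bits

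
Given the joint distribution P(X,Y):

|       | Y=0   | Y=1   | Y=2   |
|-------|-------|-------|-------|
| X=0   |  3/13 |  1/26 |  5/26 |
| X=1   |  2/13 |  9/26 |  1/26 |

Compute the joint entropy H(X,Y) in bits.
2.2524 bits

H(X,Y) = -Σ_{x,y} P(x,y) log₂ P(x,y). Per-cell terms -P(x,y)·log₂P(x,y):
  X=0: 0.48819, 0.18079, 0.45741
  X=1: 0.41545, 0.52979, 0.18079
Sum of the 6 terms: H(X,Y) = 2.2524 bits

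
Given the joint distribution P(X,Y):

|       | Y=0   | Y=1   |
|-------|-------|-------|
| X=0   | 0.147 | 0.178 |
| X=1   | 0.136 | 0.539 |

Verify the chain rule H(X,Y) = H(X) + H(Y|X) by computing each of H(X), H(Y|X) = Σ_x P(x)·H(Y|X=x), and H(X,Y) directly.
H(X) = 0.9097 bits, H(Y|X) = 0.8122 bits, H(X,Y) = 1.7219 bits

Marginal of X (row sums):
  P(X=0) = 0.147 + 0.178 = 0.325
  P(X=1) = 0.136 + 0.539 = 0.675
H(X) = -[0.325·log₂(0.325) + 0.675·log₂(0.675)]
  = 0.52698 + 0.38275 = 0.9097 bits

H(Y|X) = Σ_x P(x)·H(Y|X=x):
  X=0: P(X=0) = 0.325, P(Y|X=0) = (147/325, 178/325) → H(Y|X=0) = 0.99343
  X=1: P(X=1) = 0.675, P(Y|X=1) = (136/675, 539/675) → H(Y|X=1) = 0.72488
H(Y|X) = 0.325·0.99343 + 0.675·0.72488 = 0.8122 bits

H(X,Y) = -Σ_{x,y} P(x,y) log₂ P(x,y). Per-cell terms -P(x,y)·log₂P(x,y):
  X=0: 0.40662, 0.44323
  X=1: 0.39145, 0.48060
Sum of the 4 terms: H(X,Y) = 1.7219 bits

Chain rule check:
  H(X) + H(Y|X) = 0.9097 + 0.8122 = 1.7219 bits
  H(X,Y) = 1.7219 bits
✓ Chain rule verified.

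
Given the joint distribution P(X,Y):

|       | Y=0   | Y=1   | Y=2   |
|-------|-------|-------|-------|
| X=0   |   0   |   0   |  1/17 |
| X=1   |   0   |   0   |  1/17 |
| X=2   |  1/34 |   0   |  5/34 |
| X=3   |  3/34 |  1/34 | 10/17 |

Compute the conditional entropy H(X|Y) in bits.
1.2376 bits

H(X|Y) = H(X,Y) - H(Y)

H(X,Y) = -Σ_{x,y} P(x,y) log₂ P(x,y). Per-cell terms -P(x,y)·log₂P(x,y):
  X=0: 0.00000, 0.00000, 0.24044
  X=1: 0.00000, 0.00000, 0.24044
  X=2: 0.14963, 0.00000, 0.40670
  X=3: 0.30904, 0.14963, 0.45031
  (cells with P = 0 contribute 0)
Sum of the 12 terms: H(X,Y) = 1.9462 bits

Marginal of Y (column sums):
  P(Y=0) = 0 + 0 + 1/34 + 3/34 = 2/17
  P(Y=1) = 0 + 0 + 0 + 1/34 = 1/34
  P(Y=2) = 1/17 + 1/17 + 5/34 + 10/17 = 29/34
H(Y) = -[(2/17)·log₂(2/17) + (1/34)·log₂(1/34) + (29/34)·log₂(29/34)]
  = 0.36323 + 0.14963 + 0.19573 = 0.7086 bits

H(X|Y) = H(X,Y) - H(Y) = 1.9462 - 0.7086 = 1.2376 bits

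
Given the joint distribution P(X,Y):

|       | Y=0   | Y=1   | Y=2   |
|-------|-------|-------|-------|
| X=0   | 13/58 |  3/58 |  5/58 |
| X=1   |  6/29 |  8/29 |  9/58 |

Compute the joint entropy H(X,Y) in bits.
2.4094 bits

H(X,Y) = -Σ_{x,y} P(x,y) log₂ P(x,y). Per-cell terms -P(x,y)·log₂P(x,y):
  X=0: 0.48359, 0.22102, 0.30483
  X=1: 0.47028, 0.51255, 0.41711
Sum of the 6 terms: H(X,Y) = 2.4094 bits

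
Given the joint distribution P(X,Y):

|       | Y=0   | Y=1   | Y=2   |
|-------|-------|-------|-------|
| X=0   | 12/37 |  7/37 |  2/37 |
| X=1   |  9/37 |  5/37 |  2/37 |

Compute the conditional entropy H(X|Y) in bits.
0.9851 bits

H(X|Y) = H(X,Y) - H(Y)

H(X,Y) = -Σ_{x,y} P(x,y) log₂ P(x,y). Per-cell terms -P(x,y)·log₂P(x,y):
  X=0: 0.52686, 0.45445, 0.22754
  X=1: 0.49610, 0.39021, 0.22754
Sum of the 6 terms: H(X,Y) = 2.3227 bits

Marginal of Y (column sums):
  P(Y=0) = 12/37 + 9/37 = 21/37
  P(Y=1) = 7/37 + 5/37 = 12/37
  P(Y=2) = 2/37 + 2/37 = 4/37
H(Y) = -[(21/37)·log₂(21/37) + (12/37)·log₂(12/37) + (4/37)·log₂(4/37)]
  = 0.46378 + 0.52686 + 0.34697 = 1.3376 bits

H(X|Y) = H(X,Y) - H(Y) = 2.3227 - 1.3376 = 0.9851 bits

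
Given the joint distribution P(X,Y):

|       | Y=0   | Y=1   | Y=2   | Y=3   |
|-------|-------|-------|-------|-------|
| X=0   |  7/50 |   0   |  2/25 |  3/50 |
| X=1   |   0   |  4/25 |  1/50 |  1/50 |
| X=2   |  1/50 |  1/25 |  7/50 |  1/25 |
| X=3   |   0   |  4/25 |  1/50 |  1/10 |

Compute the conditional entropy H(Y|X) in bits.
1.3435 bits

H(Y|X) = H(X,Y) - H(X)

H(X,Y) = -Σ_{x,y} P(x,y) log₂ P(x,y). Per-cell terms -P(x,y)·log₂P(x,y):
  X=0: 0.39711, 0.00000, 0.29151, 0.24353
  X=1: 0.00000, 0.42302, 0.11288, 0.11288
  X=2: 0.11288, 0.18575, 0.39711, 0.18575
  X=3: 0.00000, 0.42302, 0.11288, 0.33219
  (cells with P = 0 contribute 0)
Sum of the 16 terms: H(X,Y) = 3.3305 bits

Marginal of X (row sums):
  P(X=0) = 7/50 + 0 + 2/25 + 3/50 = 7/25
  P(X=1) = 0 + 4/25 + 1/50 + 1/50 = 1/5
  P(X=2) = 1/50 + 1/25 + 7/50 + 1/25 = 6/25
  P(X=3) = 0 + 4/25 + 1/50 + 1/10 = 7/25
H(X) = -[(7/25)·log₂(7/25) + (1/5)·log₂(1/5) + (6/25)·log₂(6/25) + (7/25)·log₂(7/25)]
  = 0.51422 + 0.46439 + 0.49413 + 0.51422 = 1.9870 bits

H(Y|X) = H(X,Y) - H(X) = 3.3305 - 1.9870 = 1.3435 bits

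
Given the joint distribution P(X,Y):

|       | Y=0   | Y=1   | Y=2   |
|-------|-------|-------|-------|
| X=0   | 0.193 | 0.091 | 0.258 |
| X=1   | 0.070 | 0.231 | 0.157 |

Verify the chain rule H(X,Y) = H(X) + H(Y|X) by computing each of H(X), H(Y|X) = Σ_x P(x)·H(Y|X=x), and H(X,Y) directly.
H(X) = 0.9949 bits, H(Y|X) = 1.4584 bits, H(X,Y) = 2.4533 bits

Marginal of X (row sums):
  P(X=0) = 0.193 + 0.091 + 0.258 = 0.542
  P(X=1) = 0.070 + 0.231 + 0.157 = 0.458
H(X) = -[0.542·log₂(0.542) + 0.458·log₂(0.458)]
  = 0.47893 + 0.51597 = 0.9949 bits

H(Y|X) = Σ_x P(x)·H(Y|X=x):
  X=0: P(X=0) = 0.542, P(Y|X=0) = (193/542, 91/542, 129/271) → H(Y|X=0) = 1.47246
  X=1: P(X=1) = 0.458, P(Y|X=1) = (35/229, 231/458, 157/458) → H(Y|X=1) = 1.44169
H(Y|X) = 0.542·1.47246 + 0.458·1.44169 = 1.4584 bits

H(X,Y) = -Σ_{x,y} P(x,y) log₂ P(x,y). Per-cell terms -P(x,y)·log₂P(x,y):
  X=0: 0.45805, 0.31468, 0.50428
  X=1: 0.26856, 0.48834, 0.41937
Sum of the 6 terms: H(X,Y) = 2.4533 bits

Chain rule check:
  H(X) + H(Y|X) = 0.9949 + 1.4584 = 2.4533 bits
  H(X,Y) = 2.4533 bits
✓ Chain rule verified.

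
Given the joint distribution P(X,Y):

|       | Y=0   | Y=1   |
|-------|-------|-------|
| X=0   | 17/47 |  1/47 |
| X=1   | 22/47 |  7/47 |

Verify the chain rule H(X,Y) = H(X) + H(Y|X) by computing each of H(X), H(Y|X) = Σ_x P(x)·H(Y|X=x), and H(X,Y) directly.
H(X) = 0.9601 bits, H(Y|X) = 0.6105 bits, H(X,Y) = 1.5706 bits

Marginal of X (row sums):
  P(X=0) = 17/47 + 1/47 = 18/47
  P(X=1) = 22/47 + 7/47 = 29/47
H(X) = -[(18/47)·log₂(18/47) + (29/47)·log₂(29/47)]
  = 0.53030 + 0.42982 = 0.9601 bits

H(Y|X) = Σ_x P(x)·H(Y|X=x):
  X=0: P(X=0) = 18/47, P(Y|X=0) = (17/18, 1/18) → H(Y|X=0) = 0.30954
  X=1: P(X=1) = 29/47, P(Y|X=1) = (22/29, 7/29) → H(Y|X=1) = 0.79733
H(Y|X) = (18/47)·0.30954 + (29/47)·0.79733 = 0.6105 bits

H(X,Y) = -Σ_{x,y} P(x,y) log₂ P(x,y). Per-cell terms -P(x,y)·log₂P(x,y):
  X=0: 0.53066, 0.11818
  X=1: 0.51263, 0.40916
Sum of the 4 terms: H(X,Y) = 1.5706 bits

Chain rule check:
  H(X) + H(Y|X) = 0.9601 + 0.6105 = 1.5706 bits
  H(X,Y) = 1.5706 bits
✓ Chain rule verified.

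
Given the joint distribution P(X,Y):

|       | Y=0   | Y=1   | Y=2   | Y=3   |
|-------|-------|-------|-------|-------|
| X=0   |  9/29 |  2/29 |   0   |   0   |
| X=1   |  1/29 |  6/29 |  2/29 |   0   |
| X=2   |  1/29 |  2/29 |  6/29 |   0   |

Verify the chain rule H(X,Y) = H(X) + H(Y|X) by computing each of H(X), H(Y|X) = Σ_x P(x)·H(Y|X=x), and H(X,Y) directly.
H(X) = 1.5782 bits, H(Y|X) = 1.0194 bits, H(X,Y) = 2.5977 bits

Marginal of X (row sums):
  P(X=0) = 9/29 + 2/29 + 0 + 0 = 11/29
  P(X=1) = 1/29 + 6/29 + 2/29 + 0 = 9/29
  P(X=2) = 1/29 + 2/29 + 6/29 + 0 = 9/29
H(X) = -[(11/29)·log₂(11/29) + (9/29)·log₂(9/29) + (9/29)·log₂(9/29)]
  = 0.53048 + 0.52388 + 0.52388 = 1.5782 bits

H(Y|X) = Σ_x P(x)·H(Y|X=x):
  X=0: P(X=0) = 11/29, P(Y|X=0) = (9/11, 2/11, 0, 0) → H(Y|X=0) = 0.68404
  X=1: P(X=1) = 9/29, P(Y|X=1) = (1/9, 2/3, 2/9, 0) → H(Y|X=1) = 1.22439
  X=2: P(X=2) = 9/29, P(Y|X=2) = (1/9, 2/9, 2/3, 0) → H(Y|X=2) = 1.22439
H(Y|X) = (11/29)·0.68404 + (9/29)·1.22439 + (9/29)·1.22439 = 1.0194 bits

H(X,Y) = -Σ_{x,y} P(x,y) log₂ P(x,y). Per-cell terms -P(x,y)·log₂P(x,y):
  X=0: 0.52388, 0.26607, 0.00000, 0.00000
  X=1: 0.16752, 0.47028, 0.26607, 0.00000
  X=2: 0.16752, 0.26607, 0.47028, 0.00000
  (cells with P = 0 contribute 0)
Sum of the 12 terms: H(X,Y) = 2.5977 bits

Chain rule check:
  H(X) + H(Y|X) = 1.5782 + 1.0194 = 2.5976 bits
  H(X,Y) = 2.5977 bits
✓ Chain rule verified (Δ = 0.0001 is 4-dp rounding noise: each of the three values was rounded independently).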